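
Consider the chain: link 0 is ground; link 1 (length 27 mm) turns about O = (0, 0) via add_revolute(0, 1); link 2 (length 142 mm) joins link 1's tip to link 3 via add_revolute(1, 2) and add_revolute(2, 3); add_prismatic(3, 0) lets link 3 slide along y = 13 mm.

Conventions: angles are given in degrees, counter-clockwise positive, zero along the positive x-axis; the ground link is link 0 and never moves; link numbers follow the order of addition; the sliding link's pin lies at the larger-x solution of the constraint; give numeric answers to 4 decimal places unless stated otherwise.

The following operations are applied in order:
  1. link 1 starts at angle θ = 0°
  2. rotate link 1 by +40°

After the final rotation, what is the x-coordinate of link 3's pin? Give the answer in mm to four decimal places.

geometry: r = 27 mm, L = 142 mm, e = 13 mm; θ starts at 0°
rotate link 1 by +40°: θ ← 0° +40° = 40°
crank pin P = (r cos θ, r sin θ) = (20.683200, 17.355265)
h = r sin θ − e = 17.355265 − 13 = 4.355265
x = r cos θ + √(L² − h²) = 20.683200 + 141.933194 = 162.616394

162.6164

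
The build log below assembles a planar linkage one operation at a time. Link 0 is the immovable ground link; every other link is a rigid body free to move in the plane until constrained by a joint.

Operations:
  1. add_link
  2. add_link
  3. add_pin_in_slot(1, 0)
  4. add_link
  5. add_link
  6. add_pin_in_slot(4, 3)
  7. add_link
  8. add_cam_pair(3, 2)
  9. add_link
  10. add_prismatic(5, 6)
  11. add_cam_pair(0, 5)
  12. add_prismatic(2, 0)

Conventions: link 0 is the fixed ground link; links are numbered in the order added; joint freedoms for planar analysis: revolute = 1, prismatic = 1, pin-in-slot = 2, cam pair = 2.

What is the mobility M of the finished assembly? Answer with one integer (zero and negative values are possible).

link 0 = ground. State L|J1|J2 = 1|0|0
+link1  2|0|0
+link2  3|0|0
PS(1,0) f=2→J2  3|0|1
+link3  4|0|1
+link4  5|0|1
PS(4,3) f=2→J2  5|0|2
+link5  6|0|2
C(3,2) f=2→J2  6|0|3
+link6  7|0|3
P(5,6) f=1→J1  7|1|3
C(0,5) f=2→J2  7|1|4
P(2,0) f=1→J1  7|2|4
M = 3(7−1)−2·2−4 = 18−4−4 = 10

M = 10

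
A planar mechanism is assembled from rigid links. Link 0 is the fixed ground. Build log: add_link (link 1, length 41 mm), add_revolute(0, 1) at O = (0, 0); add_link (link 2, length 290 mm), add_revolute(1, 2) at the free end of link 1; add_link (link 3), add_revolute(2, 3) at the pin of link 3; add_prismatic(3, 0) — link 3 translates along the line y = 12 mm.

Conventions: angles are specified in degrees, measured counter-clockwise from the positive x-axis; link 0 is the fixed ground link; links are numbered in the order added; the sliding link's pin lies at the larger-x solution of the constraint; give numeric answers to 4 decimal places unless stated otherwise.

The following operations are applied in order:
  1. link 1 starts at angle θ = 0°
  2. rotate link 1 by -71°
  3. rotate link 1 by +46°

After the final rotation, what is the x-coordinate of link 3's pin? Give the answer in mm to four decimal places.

geometry: r = 41 mm, L = 290 mm, e = 12 mm; θ starts at 0°
rotate link 1 by -71°: θ ← 0° -71° = -71°
rotate link 1 by +46°: θ ← -71° +46° = -25°
crank pin P = (r cos θ, r sin θ) = (37.158619, -17.327349)
h = r sin θ − e = -17.327349 − 12 = -29.327349
x = r cos θ + √(L² − h²) = 37.158619 + 288.513269 = 325.671889

325.6719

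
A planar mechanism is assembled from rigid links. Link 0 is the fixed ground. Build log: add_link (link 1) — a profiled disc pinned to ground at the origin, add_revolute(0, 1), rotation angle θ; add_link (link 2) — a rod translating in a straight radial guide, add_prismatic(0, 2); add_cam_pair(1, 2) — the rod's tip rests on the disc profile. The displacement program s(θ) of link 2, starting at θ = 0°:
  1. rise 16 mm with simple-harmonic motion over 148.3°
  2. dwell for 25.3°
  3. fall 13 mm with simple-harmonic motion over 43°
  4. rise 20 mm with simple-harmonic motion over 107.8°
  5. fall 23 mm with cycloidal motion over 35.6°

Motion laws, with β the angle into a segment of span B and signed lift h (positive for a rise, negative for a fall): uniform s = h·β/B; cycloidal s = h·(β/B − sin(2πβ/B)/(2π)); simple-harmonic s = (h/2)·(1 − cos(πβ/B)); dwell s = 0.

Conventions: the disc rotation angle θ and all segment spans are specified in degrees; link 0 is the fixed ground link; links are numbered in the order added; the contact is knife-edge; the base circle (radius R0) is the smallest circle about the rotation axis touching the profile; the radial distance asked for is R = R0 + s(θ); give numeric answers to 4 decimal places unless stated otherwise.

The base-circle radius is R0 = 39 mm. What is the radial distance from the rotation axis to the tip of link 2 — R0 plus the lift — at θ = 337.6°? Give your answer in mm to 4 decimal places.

seg 1 [0°–148.3°] simple-harmonic, h=16: full span → s += 16 → s = 16.0000
seg 2 [148.3°–173.6°] dwell: s stays 16.0000
seg 3 [173.6°–216.6°] simple-harmonic, h=-13: full span → s += -13 → s = 3.0000
seg 4 [216.6°–324.4°] simple-harmonic, h=20: full span → s += 20 → s = 23.0000
seg 5 [324.4°–360°] cycloidal, h=-23: θ=337.6° here. β=13.2, B=35.6. -23·(0.3708 − sin(2π·0.3708)/(2π)) = -5.8721 → s = 17.1279
R = R0 + s = 39 + 17.1279 = 56.1279

56.1279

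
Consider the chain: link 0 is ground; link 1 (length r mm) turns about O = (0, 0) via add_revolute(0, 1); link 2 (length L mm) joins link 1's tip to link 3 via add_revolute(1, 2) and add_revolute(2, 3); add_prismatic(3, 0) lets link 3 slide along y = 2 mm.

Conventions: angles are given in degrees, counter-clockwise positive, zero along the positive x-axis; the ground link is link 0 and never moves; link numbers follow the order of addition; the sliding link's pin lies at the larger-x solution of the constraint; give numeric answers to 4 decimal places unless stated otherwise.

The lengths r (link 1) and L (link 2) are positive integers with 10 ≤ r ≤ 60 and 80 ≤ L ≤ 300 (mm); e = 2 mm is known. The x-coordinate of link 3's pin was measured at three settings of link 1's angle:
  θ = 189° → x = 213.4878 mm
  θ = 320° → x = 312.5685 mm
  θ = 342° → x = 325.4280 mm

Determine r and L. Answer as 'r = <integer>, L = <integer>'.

constraint per measurement: (x − r cos θ)² + (r sin θ − e)² = L²
subtracting the θ₁ and θ₂ equations cancels the r² and L² terms:
r = (x₁² − x₂²) / (2[(x₁cos θ₁ + e sin θ₁) − (x₂cos θ₂ + e sin θ₂)]) = 58.0000 → r = 58
L² = (x₁ − r cos θ₁)² + (r sin θ₁ − e)² = 73441.0252 → L = 271.0000 → L = 271
check at θ₃=342°: x = 325.4280 (printed 325.4280) ✓

r = 58, L = 271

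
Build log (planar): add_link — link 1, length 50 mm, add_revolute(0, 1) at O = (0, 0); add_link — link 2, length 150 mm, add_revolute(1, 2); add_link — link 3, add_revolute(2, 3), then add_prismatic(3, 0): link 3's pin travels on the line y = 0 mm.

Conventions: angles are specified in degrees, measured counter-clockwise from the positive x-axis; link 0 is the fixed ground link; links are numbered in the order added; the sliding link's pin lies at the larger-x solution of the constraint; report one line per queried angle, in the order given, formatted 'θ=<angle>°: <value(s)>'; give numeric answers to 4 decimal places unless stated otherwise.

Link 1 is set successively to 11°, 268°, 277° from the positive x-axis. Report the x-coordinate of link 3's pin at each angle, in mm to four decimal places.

geometry: r = 50 mm, L = 150 mm, e = 0 mm
θ=11°: crank pin P = (r cos θ, r sin θ) = (49.081359, 9.540450)
θ=11°: h = r sin θ − e = 9.540450 − 0 = 9.540450
θ=11°: x = r cos θ + √(L² − h²) = 49.081359 + 149.696292 = 198.777651
θ=268°: crank pin P = (r cos θ, r sin θ) = (-1.744975, -49.969541)
θ=268°: h = r sin θ − e = -49.969541 − 0 = -49.969541
θ=268°: x = r cos θ + √(L² − h²) = -1.744975 + 141.432121 = 139.687146
θ=277°: crank pin P = (r cos θ, r sin θ) = (6.093467, -49.627308)
θ=277°: h = r sin θ − e = -49.627308 − 0 = -49.627308
θ=277°: x = r cos θ + √(L² − h²) = 6.093467 + 141.552571 = 147.646038

θ=11°: 198.7777
θ=268°: 139.6871
θ=277°: 147.6460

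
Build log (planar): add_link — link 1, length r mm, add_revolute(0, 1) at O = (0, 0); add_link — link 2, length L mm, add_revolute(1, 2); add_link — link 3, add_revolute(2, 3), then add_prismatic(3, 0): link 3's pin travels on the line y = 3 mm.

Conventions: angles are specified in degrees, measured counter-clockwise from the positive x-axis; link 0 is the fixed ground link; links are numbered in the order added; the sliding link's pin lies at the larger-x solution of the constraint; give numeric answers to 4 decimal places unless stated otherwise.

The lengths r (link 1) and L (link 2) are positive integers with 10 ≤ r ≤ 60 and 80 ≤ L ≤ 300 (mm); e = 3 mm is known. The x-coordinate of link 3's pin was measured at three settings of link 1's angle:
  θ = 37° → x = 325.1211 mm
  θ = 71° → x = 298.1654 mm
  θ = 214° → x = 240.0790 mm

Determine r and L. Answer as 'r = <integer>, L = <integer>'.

constraint per measurement: (x − r cos θ)² + (r sin θ − e)² = L²
subtracting the θ₁ and θ₂ equations cancels the r² and L² terms:
r = (x₁² − x₂²) / (2[(x₁cos θ₁ + e sin θ₁) − (x₂cos θ₂ + e sin θ₂)]) = 52.0001 → r = 52
L² = (x₁ − r cos θ₁)² + (r sin θ₁ − e)² = 81225.0248 → L = 285.0000 → L = 285
check at θ₃=214°: x = 240.0790 (printed 240.0790) ✓

r = 52, L = 285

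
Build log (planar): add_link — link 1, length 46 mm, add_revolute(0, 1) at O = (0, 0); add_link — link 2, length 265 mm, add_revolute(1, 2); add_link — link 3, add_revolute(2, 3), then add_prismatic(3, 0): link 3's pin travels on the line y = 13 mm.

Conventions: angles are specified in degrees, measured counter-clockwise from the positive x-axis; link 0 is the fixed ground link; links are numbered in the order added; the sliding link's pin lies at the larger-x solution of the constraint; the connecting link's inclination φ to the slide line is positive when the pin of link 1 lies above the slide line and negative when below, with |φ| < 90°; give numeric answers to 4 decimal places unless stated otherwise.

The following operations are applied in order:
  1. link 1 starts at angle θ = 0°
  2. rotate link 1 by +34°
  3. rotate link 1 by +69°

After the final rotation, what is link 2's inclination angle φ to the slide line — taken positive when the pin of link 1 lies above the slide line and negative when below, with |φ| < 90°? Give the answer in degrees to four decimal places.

geometry: r = 46 mm, L = 265 mm, e = 13 mm; θ starts at 0°
rotate link 1 by +34°: θ ← 0° +34° = 34°
rotate link 1 by +69°: θ ← 34° +69° = 103°
h = r sin θ − e = 44.821023 − 13 = 31.821023
sin φ = h / L = 31.821023 / 265 = 0.12007933
φ = arcsin(0.12007933) = 6.896681°

6.8967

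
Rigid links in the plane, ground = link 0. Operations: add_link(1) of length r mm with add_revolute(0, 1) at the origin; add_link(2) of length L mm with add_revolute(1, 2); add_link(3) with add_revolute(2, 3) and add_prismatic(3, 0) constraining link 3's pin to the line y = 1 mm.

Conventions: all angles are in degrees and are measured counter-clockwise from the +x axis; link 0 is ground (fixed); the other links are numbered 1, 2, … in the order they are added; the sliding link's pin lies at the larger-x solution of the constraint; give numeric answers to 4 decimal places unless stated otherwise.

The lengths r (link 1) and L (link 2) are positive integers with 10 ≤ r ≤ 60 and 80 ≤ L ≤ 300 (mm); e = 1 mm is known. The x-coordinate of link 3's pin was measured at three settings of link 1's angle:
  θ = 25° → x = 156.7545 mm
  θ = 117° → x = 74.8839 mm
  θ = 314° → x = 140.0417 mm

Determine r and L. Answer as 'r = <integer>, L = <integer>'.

constraint per measurement: (x − r cos θ)² + (r sin θ − e)² = L²
subtracting the θ₁ and θ₂ equations cancels the r² and L² terms:
r = (x₁² − x₂²) / (2[(x₁cos θ₁ + e sin θ₁) − (x₂cos θ₂ + e sin θ₂)]) = 54.0000 → r = 54
L² = (x₁ − r cos θ₁)² + (r sin θ₁ − e)² = 12100.0055 → L = 110.0000 → L = 110
check at θ₃=314°: x = 140.0417 (printed 140.0417) ✓

r = 54, L = 110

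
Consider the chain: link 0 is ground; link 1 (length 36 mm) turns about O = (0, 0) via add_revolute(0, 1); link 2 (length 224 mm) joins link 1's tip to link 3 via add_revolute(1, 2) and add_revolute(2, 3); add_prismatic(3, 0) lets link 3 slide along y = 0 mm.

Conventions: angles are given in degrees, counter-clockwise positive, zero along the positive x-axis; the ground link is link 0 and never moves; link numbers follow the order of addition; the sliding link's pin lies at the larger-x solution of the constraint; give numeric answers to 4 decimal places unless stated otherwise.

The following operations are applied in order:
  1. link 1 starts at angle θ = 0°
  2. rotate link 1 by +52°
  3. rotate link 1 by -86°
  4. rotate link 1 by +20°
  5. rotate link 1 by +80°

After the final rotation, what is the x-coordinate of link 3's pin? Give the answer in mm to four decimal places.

geometry: r = 36 mm, L = 224 mm, e = 0 mm; θ starts at 0°
rotate link 1 by +52°: θ ← 0° +52° = 52°
rotate link 1 by -86°: θ ← 52° -86° = -34°
rotate link 1 by +20°: θ ← -34° +20° = -14°
rotate link 1 by +80°: θ ← -14° +80° = 66°
crank pin P = (r cos θ, r sin θ) = (14.642519, 32.887636)
h = r sin θ − e = 32.887636 − 0 = 32.887636
x = r cos θ + √(L² − h²) = 14.642519 + 221.572569 = 236.215088

236.2151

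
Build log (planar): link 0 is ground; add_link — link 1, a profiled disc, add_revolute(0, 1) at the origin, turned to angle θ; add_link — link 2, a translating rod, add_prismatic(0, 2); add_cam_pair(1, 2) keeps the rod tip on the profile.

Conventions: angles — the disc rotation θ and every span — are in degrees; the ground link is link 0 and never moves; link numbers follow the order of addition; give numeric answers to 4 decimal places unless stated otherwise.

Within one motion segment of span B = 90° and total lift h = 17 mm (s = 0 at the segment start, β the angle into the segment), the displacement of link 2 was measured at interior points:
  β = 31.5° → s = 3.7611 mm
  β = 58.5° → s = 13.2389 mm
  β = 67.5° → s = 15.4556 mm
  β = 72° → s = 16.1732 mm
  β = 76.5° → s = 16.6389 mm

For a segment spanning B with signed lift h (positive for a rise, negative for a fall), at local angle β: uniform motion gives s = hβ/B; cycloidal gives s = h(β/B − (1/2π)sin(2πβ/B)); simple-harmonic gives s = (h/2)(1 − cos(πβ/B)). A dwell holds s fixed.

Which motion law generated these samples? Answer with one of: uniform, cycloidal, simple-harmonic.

candidates at β/B = r: uniform s = h·r (linear in β); cycloidal s = h·(r − sin(2πr)/(2π)); simple-harmonic s = (h/2)(1 − cos(πr))
β=31.5°: printed 3.7611 | uniform 5.9500, cycloidal 3.7611, simple-harmonic 4.6411
β=58.5°: printed 13.2389 | uniform 11.0500, cycloidal 13.2389, simple-harmonic 12.3589
β=67.5°: printed 15.4556 | uniform 12.7500, cycloidal 15.4556, simple-harmonic 14.5104
β=72°: printed 16.1732 | uniform 13.6000, cycloidal 16.1732, simple-harmonic 15.3766
β=76.5°: printed 16.6389 | uniform 14.4500, cycloidal 16.6389, simple-harmonic 16.0736
only one law matches every sample → cycloidal

cycloidal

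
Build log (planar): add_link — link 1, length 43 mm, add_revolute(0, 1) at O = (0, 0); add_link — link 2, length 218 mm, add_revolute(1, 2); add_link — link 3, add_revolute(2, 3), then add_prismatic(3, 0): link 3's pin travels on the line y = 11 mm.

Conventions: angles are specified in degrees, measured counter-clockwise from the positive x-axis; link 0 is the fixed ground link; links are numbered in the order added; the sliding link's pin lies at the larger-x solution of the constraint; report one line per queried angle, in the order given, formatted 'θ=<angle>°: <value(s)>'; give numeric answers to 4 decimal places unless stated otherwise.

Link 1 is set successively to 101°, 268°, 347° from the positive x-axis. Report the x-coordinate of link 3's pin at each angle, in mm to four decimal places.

geometry: r = 43 mm, L = 218 mm, e = 11 mm
θ=101°: crank pin P = (r cos θ, r sin θ) = (-8.204787, 42.209969)
θ=101°: h = r sin θ − e = 42.209969 − 11 = 31.209969
θ=101°: x = r cos θ + √(L² − h²) = -8.204787 + 215.754346 = 207.549559
θ=268°: crank pin P = (r cos θ, r sin θ) = (-1.500678, -42.973806)
θ=268°: h = r sin θ − e = -42.973806 − 11 = -53.973806
θ=268°: x = r cos θ + √(L² − h²) = -1.500678 + 211.212756 = 209.712078
θ=347°: crank pin P = (r cos θ, r sin θ) = (41.897913, -9.672895)
θ=347°: h = r sin θ − e = -9.672895 − 11 = -20.672895
θ=347°: x = r cos θ + √(L² − h²) = 41.897913 + 217.017583 = 258.915496

θ=101°: 207.5496
θ=268°: 209.7121
θ=347°: 258.9155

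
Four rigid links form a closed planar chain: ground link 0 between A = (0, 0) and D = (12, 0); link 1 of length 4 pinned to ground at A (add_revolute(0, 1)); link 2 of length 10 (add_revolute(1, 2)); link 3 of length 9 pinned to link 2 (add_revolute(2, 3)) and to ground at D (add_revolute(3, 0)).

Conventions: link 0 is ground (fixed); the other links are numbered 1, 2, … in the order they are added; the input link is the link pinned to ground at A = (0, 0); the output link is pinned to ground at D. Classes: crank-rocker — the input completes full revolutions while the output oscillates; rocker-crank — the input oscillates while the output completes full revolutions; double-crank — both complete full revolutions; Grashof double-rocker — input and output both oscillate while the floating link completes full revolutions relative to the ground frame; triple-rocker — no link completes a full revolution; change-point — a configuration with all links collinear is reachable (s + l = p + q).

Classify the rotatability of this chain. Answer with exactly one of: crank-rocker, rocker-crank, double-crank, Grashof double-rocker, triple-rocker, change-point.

lengths: ground=12, input=4, coupler=10, output=9
sorted: s=4 (shortest), l=12 (longest), p+q=19
s + l = 16 vs p + q = 19
s + l < p + q (Grashof) with shortest = input link → crank-rocker

crank-rocker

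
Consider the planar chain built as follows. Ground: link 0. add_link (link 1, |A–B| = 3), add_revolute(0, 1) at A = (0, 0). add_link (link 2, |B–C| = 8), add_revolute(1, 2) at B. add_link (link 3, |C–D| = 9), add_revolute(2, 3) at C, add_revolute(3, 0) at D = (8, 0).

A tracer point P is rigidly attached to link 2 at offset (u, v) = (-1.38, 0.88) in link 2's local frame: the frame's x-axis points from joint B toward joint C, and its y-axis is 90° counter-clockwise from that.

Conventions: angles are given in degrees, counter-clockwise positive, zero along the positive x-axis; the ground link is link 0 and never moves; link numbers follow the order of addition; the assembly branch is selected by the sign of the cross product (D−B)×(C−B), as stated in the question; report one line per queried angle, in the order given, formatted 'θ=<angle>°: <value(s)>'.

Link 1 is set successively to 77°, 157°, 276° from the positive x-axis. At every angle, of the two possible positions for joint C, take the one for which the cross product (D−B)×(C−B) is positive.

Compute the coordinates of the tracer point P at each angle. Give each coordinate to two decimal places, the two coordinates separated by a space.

A=(0,0), D=(8.00,0)
θ=77°: B = A + 3.00·(cos77°, sin77°) = (0.6749, 2.9231)
θ=77°: |BD| = 7.8868
θ=77°: circle(B,8.00) ∩ circle(D,9.00): a=2.8657, h=7.4691
θ=77°:   candidates: C₊=(6.1047,8.7982) cross=58.908; C₋=(0.5681,-5.0762) cross=-58.908
θ=77°:   branch + wants cross > 0 → take C=(6.1047,8.7982) (cross=58.908)
θ=77°: ex = (C−B)/|BC| = (0.6787,0.7344); ey = (-0.7344,0.6787)
θ=77°: P = B + -1.38·ex + 0.88·ey = (-0.9081,2.5069)
θ=157°: B = A + 3.00·(cos157°, sin157°) = (-2.7615, 1.1722)
θ=157°: |BD| = 10.8252
θ=157°: circle(B,8.00) ∩ circle(D,9.00): a=4.6274, h=6.5259
θ=157°:   candidates: C₊=(2.5453,7.1587) cross=70.644; C₋=(1.1320,-5.8164) cross=-70.644
θ=157°:   branch + wants cross > 0 → take C=(2.5453,7.1587) (cross=70.644)
θ=157°: ex = (C−B)/|BC| = (0.6634,0.7483); ey = (-0.7483,0.6634)
θ=157°: P = B + -1.38·ex + 0.88·ey = (-4.3355,0.7233)
θ=276°: B = A + 3.00·(cos276°, sin276°) = (0.3136, -2.9836)
θ=276°: |BD| = 8.2452
θ=276°: circle(B,8.00) ∩ circle(D,9.00): a=3.0917, h=7.3785
θ=276°:   candidates: C₊=(0.5258,5.0136) cross=60.837; C₋=(5.8657,-8.7433) cross=-60.837
θ=276°:   branch + wants cross > 0 → take C=(0.5258,5.0136) (cross=60.837)
θ=276°: ex = (C−B)/|BC| = (0.0265,0.9996); ey = (-0.9996,0.0265)
θ=276°: P = B + -1.38·ex + 0.88·ey = (-0.6027,-4.3397)

θ=77°: -0.91 2.51
θ=157°: -4.34 0.72
θ=276°: -0.60 -4.34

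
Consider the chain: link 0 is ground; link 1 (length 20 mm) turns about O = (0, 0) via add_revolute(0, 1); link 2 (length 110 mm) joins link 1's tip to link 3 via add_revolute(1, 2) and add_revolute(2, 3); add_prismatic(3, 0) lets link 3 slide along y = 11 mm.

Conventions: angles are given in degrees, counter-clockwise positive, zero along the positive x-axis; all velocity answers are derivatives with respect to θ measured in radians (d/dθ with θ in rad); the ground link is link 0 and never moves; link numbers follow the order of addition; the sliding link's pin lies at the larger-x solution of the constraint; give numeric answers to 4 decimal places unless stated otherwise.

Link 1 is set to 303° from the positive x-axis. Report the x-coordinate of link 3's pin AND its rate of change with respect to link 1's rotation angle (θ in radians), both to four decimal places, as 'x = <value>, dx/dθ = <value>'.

geometry: r = 20 mm, L = 110 mm, e = 11 mm
crank pin P = (r cos θ, r sin θ) = (10.892781, -16.773411)
h = r sin θ − e = -16.773411 − 11 = -27.773411
x = r cos θ + √(L² − h²) = 10.892781 + 106.436073 = 117.328854
dx/dθ = −r sin θ − h·r cos θ/√(L² − h²) (θ in radians; h = -27.773411) = 19.615772

x = 117.3289, dx/dθ = 19.6158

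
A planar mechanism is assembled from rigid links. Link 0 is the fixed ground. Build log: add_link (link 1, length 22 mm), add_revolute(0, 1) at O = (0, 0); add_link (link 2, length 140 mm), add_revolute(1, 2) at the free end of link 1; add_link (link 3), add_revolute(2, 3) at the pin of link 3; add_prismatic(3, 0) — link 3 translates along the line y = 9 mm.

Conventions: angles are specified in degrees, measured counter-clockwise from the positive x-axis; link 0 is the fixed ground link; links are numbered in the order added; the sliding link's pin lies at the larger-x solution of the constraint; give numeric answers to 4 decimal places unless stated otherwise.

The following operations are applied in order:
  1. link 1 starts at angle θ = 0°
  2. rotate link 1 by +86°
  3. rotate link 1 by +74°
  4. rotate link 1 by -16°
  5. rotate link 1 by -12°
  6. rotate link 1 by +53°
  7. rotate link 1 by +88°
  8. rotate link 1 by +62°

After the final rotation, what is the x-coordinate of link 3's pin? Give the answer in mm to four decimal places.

geometry: r = 22 mm, L = 140 mm, e = 9 mm; θ starts at 0°
rotate link 1 by +86°: θ ← 0° +86° = 86°
rotate link 1 by +74°: θ ← 86° +74° = 160°
rotate link 1 by -16°: θ ← 160° -16° = 144°
rotate link 1 by -12°: θ ← 144° -12° = 132°
rotate link 1 by +53°: θ ← 132° +53° = 185°
rotate link 1 by +88°: θ ← 185° +88° = 273°
rotate link 1 by +62°: θ ← 273° +62° = 335°
crank pin P = (r cos θ, r sin θ) = (19.938771, -9.297602)
h = r sin θ − e = -9.297602 − 9 = -18.297602
x = r cos θ + √(L² − h²) = 19.938771 + 138.799127 = 158.737899

158.7379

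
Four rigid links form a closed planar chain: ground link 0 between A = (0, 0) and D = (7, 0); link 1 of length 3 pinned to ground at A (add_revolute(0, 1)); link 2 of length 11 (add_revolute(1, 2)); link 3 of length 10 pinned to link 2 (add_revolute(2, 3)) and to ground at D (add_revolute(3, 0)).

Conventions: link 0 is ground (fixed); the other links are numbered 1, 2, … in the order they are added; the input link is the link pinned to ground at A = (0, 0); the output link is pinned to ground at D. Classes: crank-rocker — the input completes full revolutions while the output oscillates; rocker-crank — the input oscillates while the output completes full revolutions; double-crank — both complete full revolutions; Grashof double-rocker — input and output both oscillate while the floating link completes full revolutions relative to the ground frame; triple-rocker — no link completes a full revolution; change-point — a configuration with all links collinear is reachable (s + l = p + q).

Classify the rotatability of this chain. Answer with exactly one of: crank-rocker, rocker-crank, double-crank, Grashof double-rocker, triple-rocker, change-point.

lengths: ground=7, input=3, coupler=11, output=10
sorted: s=3 (shortest), l=11 (longest), p+q=17
s + l = 14 vs p + q = 17
s + l < p + q (Grashof) with shortest = input link → crank-rocker

crank-rocker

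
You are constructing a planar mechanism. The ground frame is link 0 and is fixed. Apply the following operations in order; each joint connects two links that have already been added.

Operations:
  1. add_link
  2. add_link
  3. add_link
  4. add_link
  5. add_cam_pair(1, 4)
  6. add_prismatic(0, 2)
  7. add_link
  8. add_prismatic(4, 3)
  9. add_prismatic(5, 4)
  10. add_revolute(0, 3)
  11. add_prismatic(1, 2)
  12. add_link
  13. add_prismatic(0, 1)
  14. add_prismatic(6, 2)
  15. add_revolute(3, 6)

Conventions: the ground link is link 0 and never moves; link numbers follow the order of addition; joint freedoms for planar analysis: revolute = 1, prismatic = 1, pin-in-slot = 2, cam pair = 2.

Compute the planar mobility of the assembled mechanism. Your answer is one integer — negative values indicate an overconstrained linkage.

link 0 = ground. State L|J1|J2 = 1|0|0
+link1  2|0|0
+link2  3|0|0
+link3  4|0|0
+link4  5|0|0
C(1,4) f=2→J2  5|0|1
P(0,2) f=1→J1  5|1|1
+link5  6|1|1
P(4,3) f=1→J1  6|2|1
P(5,4) f=1→J1  6|3|1
R(0,3) f=1→J1  6|4|1
P(1,2) f=1→J1  6|5|1
+link6  7|5|1
P(0,1) f=1→J1  7|6|1
P(6,2) f=1→J1  7|7|1
R(3,6) f=1→J1  7|8|1
M = 3(7−1)−2·8−1 = 18−16−1 = 1

M = 1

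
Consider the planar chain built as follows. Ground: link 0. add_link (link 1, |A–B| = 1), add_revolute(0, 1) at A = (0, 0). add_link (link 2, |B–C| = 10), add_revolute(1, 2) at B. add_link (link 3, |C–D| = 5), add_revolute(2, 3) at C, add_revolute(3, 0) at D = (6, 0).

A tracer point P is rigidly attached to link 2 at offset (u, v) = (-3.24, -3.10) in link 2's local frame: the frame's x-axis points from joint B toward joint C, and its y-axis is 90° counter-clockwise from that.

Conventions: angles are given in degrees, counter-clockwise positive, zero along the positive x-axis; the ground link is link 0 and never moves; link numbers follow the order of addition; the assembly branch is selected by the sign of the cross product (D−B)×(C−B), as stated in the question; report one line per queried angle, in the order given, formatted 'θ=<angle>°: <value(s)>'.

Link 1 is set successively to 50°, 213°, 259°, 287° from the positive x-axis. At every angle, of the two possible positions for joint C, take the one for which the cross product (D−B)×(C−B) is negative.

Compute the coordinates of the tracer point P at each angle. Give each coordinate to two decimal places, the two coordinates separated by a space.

A=(0,0), D=(6.00,0)
θ=50°: B = A + 1.00·(cos50°, sin50°) = (0.6428, 0.7660)
θ=50°: |BD| = 5.4117
θ=50°: circle(B,10.00) ∩ circle(D,5.00): a=9.6353, h=2.6761
θ=50°:   candidates: C₊=(10.5599,2.0513) cross=14.482; C₋=(9.8022,-3.2470) cross=-14.482
θ=50°:   branch - wants cross < 0 → take C=(9.8022,-3.2470) (cross=-14.482)
θ=50°: ex = (C−B)/|BC| = (0.9159,-0.4013); ey = (0.4013,0.9159)
θ=50°: P = B + -3.24·ex + -3.10·ey = (-3.5689,-0.7732)
θ=213°: B = A + 1.00·(cos213°, sin213°) = (-0.8387, -0.5446)
θ=213°: |BD| = 6.8603
θ=213°: circle(B,10.00) ∩ circle(D,5.00): a=8.8964, h=4.5667
θ=213°:   candidates: C₊=(7.6671,4.7139) cross=31.329; C₋=(8.3922,-4.3906) cross=-31.329
θ=213°:   branch - wants cross < 0 → take C=(8.3922,-4.3906) (cross=-31.329)
θ=213°: ex = (C−B)/|BC| = (0.9231,-0.3846); ey = (0.3846,0.9231)
θ=213°: P = B + -3.24·ex + -3.10·ey = (-5.0217,-2.1601)
θ=259°: B = A + 1.00·(cos259°, sin259°) = (-0.1908, -0.9816)
θ=259°: |BD| = 6.2682
θ=259°: circle(B,10.00) ∩ circle(D,5.00): a=9.1167, h=4.1092
θ=259°:   candidates: C₊=(8.1699,4.5046) cross=25.757; C₋=(9.4569,-3.6124) cross=-25.757
θ=259°:   branch - wants cross < 0 → take C=(9.4569,-3.6124) (cross=-25.757)
θ=259°: ex = (C−B)/|BC| = (0.9648,-0.2631); ey = (0.2631,0.9648)
θ=259°: P = B + -3.24·ex + -3.10·ey = (-4.1322,-3.1200)
θ=287°: B = A + 1.00·(cos287°, sin287°) = (0.2924, -0.9563)
θ=287°: |BD| = 5.7872
θ=287°: circle(B,10.00) ∩ circle(D,5.00): a=9.3734, h=3.4841
θ=287°:   candidates: C₊=(8.9612,4.0288) cross=20.163; C₋=(10.1127,-2.8436) cross=-20.163
θ=287°:   branch - wants cross < 0 → take C=(10.1127,-2.8436) (cross=-20.163)
θ=287°: ex = (C−B)/|BC| = (0.9820,-0.1887); ey = (0.1887,0.9820)
θ=287°: P = B + -3.24·ex + -3.10·ey = (-3.4745,-3.3891)

θ=50°: -3.57 -0.77
θ=213°: -5.02 -2.16
θ=259°: -4.13 -3.12
θ=287°: -3.47 -3.39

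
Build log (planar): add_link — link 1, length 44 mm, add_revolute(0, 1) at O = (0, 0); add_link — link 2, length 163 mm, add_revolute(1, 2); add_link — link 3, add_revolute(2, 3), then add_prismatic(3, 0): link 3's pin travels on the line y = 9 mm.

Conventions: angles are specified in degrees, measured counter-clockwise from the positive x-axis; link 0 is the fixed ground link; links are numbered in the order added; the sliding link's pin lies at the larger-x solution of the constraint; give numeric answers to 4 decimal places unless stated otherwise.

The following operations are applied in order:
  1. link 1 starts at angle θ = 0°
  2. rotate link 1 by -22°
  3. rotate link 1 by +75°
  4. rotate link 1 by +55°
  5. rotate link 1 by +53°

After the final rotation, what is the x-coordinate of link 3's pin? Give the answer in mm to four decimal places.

geometry: r = 44 mm, L = 163 mm, e = 9 mm; θ starts at 0°
rotate link 1 by -22°: θ ← 0° -22° = -22°
rotate link 1 by +75°: θ ← -22° +75° = 53°
rotate link 1 by +55°: θ ← 53° +55° = 108°
rotate link 1 by +53°: θ ← 108° +53° = 161°
crank pin P = (r cos θ, r sin θ) = (-41.602817, 14.324999)
h = r sin θ − e = 14.324999 − 9 = 5.324999
x = r cos θ + √(L² − h²) = -41.602817 + 162.912996 = 121.310179

121.3102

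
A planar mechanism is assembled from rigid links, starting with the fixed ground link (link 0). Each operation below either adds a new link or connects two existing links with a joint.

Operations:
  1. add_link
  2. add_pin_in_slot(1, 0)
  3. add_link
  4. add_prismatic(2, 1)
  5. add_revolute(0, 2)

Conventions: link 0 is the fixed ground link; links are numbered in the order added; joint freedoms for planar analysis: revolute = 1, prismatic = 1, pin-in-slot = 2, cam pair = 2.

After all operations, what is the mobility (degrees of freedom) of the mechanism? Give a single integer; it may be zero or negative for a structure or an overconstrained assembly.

link 0 = ground. State L|J1|J2 = 1|0|0
+link1  2|0|0
PS(1,0) f=2→J2  2|0|1
+link2  3|0|1
P(2,1) f=1→J1  3|1|1
R(0,2) f=1→J1  3|2|1
M = 3(3−1)−2·2−1 = 6−4−1 = 1

M = 1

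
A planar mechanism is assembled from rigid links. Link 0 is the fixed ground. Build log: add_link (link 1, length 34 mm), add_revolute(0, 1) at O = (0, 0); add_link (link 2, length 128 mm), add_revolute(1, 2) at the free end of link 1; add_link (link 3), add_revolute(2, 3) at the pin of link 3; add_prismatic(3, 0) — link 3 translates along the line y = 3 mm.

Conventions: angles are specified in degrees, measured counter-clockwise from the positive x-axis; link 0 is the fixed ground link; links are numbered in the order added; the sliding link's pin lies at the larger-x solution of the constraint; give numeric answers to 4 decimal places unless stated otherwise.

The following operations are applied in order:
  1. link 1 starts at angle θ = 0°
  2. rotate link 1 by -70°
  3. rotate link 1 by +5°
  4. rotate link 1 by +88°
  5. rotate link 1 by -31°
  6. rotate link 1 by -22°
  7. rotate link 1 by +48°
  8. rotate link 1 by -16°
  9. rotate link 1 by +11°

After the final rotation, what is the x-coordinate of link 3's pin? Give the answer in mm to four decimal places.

geometry: r = 34 mm, L = 128 mm, e = 3 mm; θ starts at 0°
rotate link 1 by -70°: θ ← 0° -70° = -70°
rotate link 1 by +5°: θ ← -70° +5° = -65°
rotate link 1 by +88°: θ ← -65° +88° = 23°
rotate link 1 by -31°: θ ← 23° -31° = -8°
rotate link 1 by -22°: θ ← -8° -22° = -30°
rotate link 1 by +48°: θ ← -30° +48° = 18°
rotate link 1 by -16°: θ ← 18° -16° = 2°
rotate link 1 by +11°: θ ← 2° +11° = 13°
crank pin P = (r cos θ, r sin θ) = (33.128582, 7.648336)
h = r sin θ − e = 7.648336 − 3 = 4.648336
x = r cos θ + √(L² − h²) = 33.128582 + 127.915570 = 161.044152

161.0442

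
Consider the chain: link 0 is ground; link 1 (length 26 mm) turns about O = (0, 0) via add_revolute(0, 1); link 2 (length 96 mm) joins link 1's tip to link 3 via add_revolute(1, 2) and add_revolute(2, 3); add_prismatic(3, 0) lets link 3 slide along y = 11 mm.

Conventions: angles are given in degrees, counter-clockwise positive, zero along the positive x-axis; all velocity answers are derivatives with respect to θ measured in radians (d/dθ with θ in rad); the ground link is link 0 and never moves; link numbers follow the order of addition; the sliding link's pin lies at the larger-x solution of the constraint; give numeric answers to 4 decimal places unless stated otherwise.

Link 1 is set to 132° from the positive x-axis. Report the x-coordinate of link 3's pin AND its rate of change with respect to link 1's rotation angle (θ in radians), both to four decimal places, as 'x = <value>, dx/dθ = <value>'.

geometry: r = 26 mm, L = 96 mm, e = 11 mm
crank pin P = (r cos θ, r sin θ) = (-17.397396, 19.321765)
h = r sin θ − e = 19.321765 − 11 = 8.321765
x = r cos θ + √(L² − h²) = -17.397396 + 95.638634 = 78.241238
dx/dθ = −r sin θ − h·r cos θ/√(L² − h²) (θ in radians; h = 8.321765) = -17.807973

x = 78.2412, dx/dθ = -17.8080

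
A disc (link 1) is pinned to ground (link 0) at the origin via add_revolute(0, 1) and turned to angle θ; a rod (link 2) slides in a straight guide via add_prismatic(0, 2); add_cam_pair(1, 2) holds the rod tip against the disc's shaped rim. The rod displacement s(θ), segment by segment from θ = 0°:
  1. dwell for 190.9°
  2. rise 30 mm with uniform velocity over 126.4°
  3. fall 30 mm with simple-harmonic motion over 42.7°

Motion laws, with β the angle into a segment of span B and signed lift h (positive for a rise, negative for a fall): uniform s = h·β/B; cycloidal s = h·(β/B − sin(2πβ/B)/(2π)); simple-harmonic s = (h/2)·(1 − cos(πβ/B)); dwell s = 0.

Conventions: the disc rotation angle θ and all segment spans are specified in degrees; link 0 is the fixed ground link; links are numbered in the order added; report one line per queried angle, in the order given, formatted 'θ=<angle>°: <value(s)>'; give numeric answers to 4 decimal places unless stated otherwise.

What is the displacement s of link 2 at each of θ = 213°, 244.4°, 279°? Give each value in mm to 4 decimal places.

segment 1 (0° to 190.9°, dwell): s unchanged at 0.0000
θ = 213° falls in segment 2 (190.9° to 317.3°, uniform, h = 30): β = 213 − 190.9 = 22.1°, B = 126.4°; Δs = 30·22.1/126.4 = 5.2453; s = 0.0000 + 5.2453 = 5.2453
θ = 244.4° falls in segment 2 (190.9° to 317.3°, uniform, h = 30): β = 244.4 − 190.9 = 53.5°, B = 126.4°; Δs = 30·53.5/126.4 = 12.6978; s = 0.0000 + 12.6978 = 12.6978
θ = 279° falls in segment 2 (190.9° to 317.3°, uniform, h = 30): β = 279 − 190.9 = 88.1°, B = 126.4°; Δs = 30·88.1/126.4 = 20.9098; s = 0.0000 + 20.9098 = 20.9098

θ=213°: 5.2453
θ=244.4°: 12.6978
θ=279°: 20.9098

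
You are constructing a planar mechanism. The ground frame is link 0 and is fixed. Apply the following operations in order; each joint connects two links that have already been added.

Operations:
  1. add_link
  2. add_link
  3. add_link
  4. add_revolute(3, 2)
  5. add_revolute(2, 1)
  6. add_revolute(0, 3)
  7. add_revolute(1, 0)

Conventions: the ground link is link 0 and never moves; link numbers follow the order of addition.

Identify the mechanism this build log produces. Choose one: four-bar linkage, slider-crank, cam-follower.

links: 4 (incl. ground); joints: 4 revolute, 0 prismatic, 0 higher (cam) pair, forming one closed loop
4 links in a single 4R loop → four-bar linkage

four-bar linkage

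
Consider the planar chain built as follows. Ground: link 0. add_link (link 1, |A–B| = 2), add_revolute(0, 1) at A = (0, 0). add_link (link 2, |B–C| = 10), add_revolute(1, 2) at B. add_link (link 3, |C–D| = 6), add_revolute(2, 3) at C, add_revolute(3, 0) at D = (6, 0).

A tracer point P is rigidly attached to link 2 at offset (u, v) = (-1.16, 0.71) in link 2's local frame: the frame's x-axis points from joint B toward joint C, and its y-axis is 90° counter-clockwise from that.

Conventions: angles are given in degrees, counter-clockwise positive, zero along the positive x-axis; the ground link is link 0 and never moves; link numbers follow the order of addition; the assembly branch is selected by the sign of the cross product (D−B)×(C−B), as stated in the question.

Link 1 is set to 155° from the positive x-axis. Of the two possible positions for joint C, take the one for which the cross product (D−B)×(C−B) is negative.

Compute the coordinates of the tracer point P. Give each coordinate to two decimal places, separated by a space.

A=(0,0), D=(6.00,0)
B = A + 2.00·(cos155°, sin155°) = (-1.8126, 0.8452)
|BD| = 7.8582
circle(B,10.00) ∩ circle(D,6.00): a=8.0013, h=5.9983
  candidates: C₊=(6.7874,5.9481) cross=47.136; C₋=(5.4971,-5.9789) cross=-47.136
  branch - wants cross < 0 → take C=(5.4971,-5.9789) (cross=-47.136)
ex = (C−B)/|BC| = (0.7310,-0.6824); ey = (0.6824,0.7310)
P = B + -1.16·ex + 0.71·ey = (-2.1760,2.1558)

-2.18 2.16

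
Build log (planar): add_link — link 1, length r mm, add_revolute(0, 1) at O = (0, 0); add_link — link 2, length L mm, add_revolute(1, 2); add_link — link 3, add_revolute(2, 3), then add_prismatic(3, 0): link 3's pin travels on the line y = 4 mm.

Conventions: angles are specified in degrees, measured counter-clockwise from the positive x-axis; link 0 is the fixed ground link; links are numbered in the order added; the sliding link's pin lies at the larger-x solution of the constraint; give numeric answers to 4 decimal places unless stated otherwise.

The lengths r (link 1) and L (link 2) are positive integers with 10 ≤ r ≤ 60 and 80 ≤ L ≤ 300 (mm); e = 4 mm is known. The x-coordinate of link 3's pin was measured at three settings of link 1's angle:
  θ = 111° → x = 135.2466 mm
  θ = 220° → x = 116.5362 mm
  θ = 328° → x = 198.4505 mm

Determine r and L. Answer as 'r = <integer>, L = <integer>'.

constraint per measurement: (x − r cos θ)² + (r sin θ − e)² = L²
subtracting the θ₁ and θ₂ equations cancels the r² and L² terms:
r = (x₁² − x₂²) / (2[(x₁cos θ₁ + e sin θ₁) − (x₂cos θ₂ + e sin θ₂)]) = 50.0002 → r = 50
L² = (x₁ − r cos θ₁)² + (r sin θ₁ − e)² = 25281.0153 → L = 159.0000 → L = 159
check at θ₃=328°: x = 198.4505 (printed 198.4505) ✓

r = 50, L = 159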